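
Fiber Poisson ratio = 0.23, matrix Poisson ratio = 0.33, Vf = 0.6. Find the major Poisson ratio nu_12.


nu_12 = nu_f*Vf + nu_m*(1-Vf) = 0.23*0.6 + 0.33*0.4 = 0.27

0.27


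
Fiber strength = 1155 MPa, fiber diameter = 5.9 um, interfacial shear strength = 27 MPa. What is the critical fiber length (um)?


Lc = sigma_f * d / (2 * tau_i) = 1155 * 5.9 / (2 * 27) = 126.2 um

126.2 um


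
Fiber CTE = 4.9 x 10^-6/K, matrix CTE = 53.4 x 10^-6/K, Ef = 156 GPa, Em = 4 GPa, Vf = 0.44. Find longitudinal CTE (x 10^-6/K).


E1 = Ef*Vf + Em*(1-Vf) = 70.88
alpha_1 = (alpha_f*Ef*Vf + alpha_m*Em*(1-Vf))/E1 = 6.43 x 10^-6/K

6.43 x 10^-6/K


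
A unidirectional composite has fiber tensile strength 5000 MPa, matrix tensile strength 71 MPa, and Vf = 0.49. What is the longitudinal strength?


sigma_1 = sigma_f*Vf + sigma_m*(1-Vf) = 5000*0.49 + 71*0.51 = 2486.2 MPa

2486.2 MPa


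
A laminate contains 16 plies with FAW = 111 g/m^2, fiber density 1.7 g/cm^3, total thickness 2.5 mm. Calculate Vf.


Vf = n * FAW / (rho_f * h * 1000) = 16 * 111 / (1.7 * 2.5 * 1000) = 0.4179

0.4179


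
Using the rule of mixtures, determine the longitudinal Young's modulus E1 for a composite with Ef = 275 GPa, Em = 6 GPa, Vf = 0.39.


E1 = Ef*Vf + Em*(1-Vf) = 275*0.39 + 6*0.61 = 110.91 GPa

110.91 GPa


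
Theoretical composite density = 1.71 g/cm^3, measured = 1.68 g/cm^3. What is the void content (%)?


Void% = (rho_theo - rho_actual)/rho_theo * 100 = (1.71 - 1.68)/1.71 * 100 = 1.75%

1.75%


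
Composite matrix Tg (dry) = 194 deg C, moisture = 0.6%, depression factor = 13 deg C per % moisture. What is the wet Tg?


Tg_wet = Tg_dry - k*moisture = 194 - 13*0.6 = 186.2 deg C

186.2 deg C


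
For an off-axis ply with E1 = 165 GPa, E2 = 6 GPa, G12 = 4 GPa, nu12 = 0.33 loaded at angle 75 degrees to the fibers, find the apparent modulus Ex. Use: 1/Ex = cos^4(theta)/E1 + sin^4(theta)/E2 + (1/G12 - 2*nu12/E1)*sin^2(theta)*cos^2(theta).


cos^4(75) = 0.004487, sin^4(75) = 0.870513, sin^2(75)*cos^2(75) = 0.0625
1/G12 - 2*nu12/E1 = 1/4 - 2*0.33/165 = 0.246 GPa^-1
1/Ex = 0.004487/165 + 0.870513/6 + 0.246*0.0625 = 0.1604876 GPa^-1
Ex = 6.23 GPa

6.23 GPa


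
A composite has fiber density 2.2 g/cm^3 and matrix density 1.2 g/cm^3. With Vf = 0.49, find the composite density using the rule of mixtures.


rho_c = rho_f*Vf + rho_m*(1-Vf) = 2.2*0.49 + 1.2*0.51 = 1.69 g/cm^3

1.69 g/cm^3


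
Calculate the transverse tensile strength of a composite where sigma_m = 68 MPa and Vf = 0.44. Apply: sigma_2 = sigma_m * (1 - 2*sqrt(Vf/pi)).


factor = 1 - 2*sqrt(0.44/pi) = 0.2515
sigma_2 = 68 * 0.2515 = 17.1 MPa

17.1 MPa


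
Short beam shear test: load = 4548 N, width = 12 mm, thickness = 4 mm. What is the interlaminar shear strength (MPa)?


ILSS = 3F/(4bh) = 3*4548/(4*12*4) = 71.06 MPa

71.06 MPa


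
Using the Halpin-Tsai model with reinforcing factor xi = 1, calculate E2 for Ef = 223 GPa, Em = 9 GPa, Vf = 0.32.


eta = (Ef/Em - 1)/(Ef/Em + xi) = (24.7778 - 1)/(24.7778 + 1) = 0.9224
E2 = Em*(1+xi*eta*Vf)/(1-eta*Vf) = 16.54 GPa

16.54 GPa


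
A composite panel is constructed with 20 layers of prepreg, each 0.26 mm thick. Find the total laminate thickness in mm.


h = n * t_ply = 20 * 0.26 = 5.2 mm

5.2 mm


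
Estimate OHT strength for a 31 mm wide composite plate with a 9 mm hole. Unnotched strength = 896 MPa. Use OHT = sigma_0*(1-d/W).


OHT = sigma_0*(1-d/W) = 896*(1-9/31) = 635.9 MPa

635.9 MPa


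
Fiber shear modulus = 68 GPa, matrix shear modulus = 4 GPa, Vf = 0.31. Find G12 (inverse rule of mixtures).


1/G12 = Vf/Gf + (1-Vf)/Gm = 0.31/68 + 0.69/4
G12 = 5.65 GPa

5.65 GPa


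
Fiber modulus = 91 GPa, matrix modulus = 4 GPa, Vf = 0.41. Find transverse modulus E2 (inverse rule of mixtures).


1/E2 = Vf/Ef + (1-Vf)/Em = 0.41/91 + 0.59/4
E2 = 6.58 GPa

6.58 GPa


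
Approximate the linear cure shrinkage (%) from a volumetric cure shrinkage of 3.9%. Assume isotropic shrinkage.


Linear shrinkage ≈ vol_shrink/3 = 3.9/3 = 1.3%

1.3%


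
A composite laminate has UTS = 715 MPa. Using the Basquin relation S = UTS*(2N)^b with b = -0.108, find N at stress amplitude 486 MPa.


N = 0.5 * (S/UTS)^(1/b) = 0.5 * (486/715)^(1/-0.108) = 17.8430 cycles

17.8430 cycles


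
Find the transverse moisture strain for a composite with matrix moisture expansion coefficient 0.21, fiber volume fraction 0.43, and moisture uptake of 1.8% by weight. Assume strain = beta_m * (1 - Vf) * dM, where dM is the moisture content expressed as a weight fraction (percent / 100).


dM = 1.8/100 = 0.018
strain = beta_m * (1-Vf) * dM = 0.21 * 0.57 * 0.018 = 0.0021546

0.0021546


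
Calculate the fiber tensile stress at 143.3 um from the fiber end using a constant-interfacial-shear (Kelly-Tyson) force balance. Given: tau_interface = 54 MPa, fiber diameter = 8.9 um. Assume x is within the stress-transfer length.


Force balance: sigma_f * (pi*d^2/4) = tau * (pi*d) * x  ->  sigma_f = 4 * tau * x / d
sigma_f = 4 * 54 * 143.3 / 8.9 = 3477.8 MPa

3477.8 MPa


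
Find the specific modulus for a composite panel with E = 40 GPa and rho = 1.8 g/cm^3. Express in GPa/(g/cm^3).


Specific stiffness = E/rho = 40/1.8 = 22.2 GPa/(g/cm^3)

22.2 GPa/(g/cm^3)


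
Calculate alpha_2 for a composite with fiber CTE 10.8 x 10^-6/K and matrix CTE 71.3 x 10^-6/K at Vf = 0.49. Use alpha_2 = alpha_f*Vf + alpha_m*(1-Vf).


alpha_2 = alpha_f*Vf + alpha_m*(1-Vf) = 10.8*0.49 + 71.3*0.51 = 41.7 x 10^-6/K

41.7 x 10^-6/K


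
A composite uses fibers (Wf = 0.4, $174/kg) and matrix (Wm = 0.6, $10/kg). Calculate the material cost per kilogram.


Cost = cost_f*Wf + cost_m*Wm = 174*0.4 + 10*0.6 = $75.6/kg

$75.6/kg


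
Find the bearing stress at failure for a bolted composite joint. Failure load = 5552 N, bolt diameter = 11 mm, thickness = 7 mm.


sigma_br = F/(d*h) = 5552/(11*7) = 72.1 MPa

72.1 MPa


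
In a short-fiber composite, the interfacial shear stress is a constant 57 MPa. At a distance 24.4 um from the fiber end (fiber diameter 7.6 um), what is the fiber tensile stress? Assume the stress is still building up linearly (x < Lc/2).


Force balance: sigma_f * (pi*d^2/4) = tau * (pi*d) * x  ->  sigma_f = 4 * tau * x / d
sigma_f = 4 * 57 * 24.4 / 7.6 = 732.0 MPa

732.0 MPa


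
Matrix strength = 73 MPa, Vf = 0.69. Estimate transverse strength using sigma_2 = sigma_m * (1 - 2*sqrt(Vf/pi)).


factor = 1 - 2*sqrt(0.69/pi) = 0.0627
sigma_2 = 73 * 0.0627 = 4.58 MPa

4.58 MPa


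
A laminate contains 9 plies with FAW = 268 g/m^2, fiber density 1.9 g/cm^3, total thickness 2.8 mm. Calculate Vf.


Vf = n * FAW / (rho_f * h * 1000) = 9 * 268 / (1.9 * 2.8 * 1000) = 0.4534

0.4534


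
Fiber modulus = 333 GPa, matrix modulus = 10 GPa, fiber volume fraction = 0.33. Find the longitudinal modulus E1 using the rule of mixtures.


E1 = Ef*Vf + Em*(1-Vf) = 333*0.33 + 10*0.67 = 116.59 GPa

116.59 GPa


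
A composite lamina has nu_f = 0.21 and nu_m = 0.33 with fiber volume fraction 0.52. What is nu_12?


nu_12 = nu_f*Vf + nu_m*(1-Vf) = 0.21*0.52 + 0.33*0.48 = 0.2676

0.2676


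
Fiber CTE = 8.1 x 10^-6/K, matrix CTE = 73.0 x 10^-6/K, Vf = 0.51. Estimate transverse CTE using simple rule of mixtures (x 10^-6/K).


alpha_2 = alpha_f*Vf + alpha_m*(1-Vf) = 8.1*0.51 + 73.0*0.49 = 39.9 x 10^-6/K

39.9 x 10^-6/K


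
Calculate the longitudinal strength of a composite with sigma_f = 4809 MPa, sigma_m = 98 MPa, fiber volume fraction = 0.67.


sigma_1 = sigma_f*Vf + sigma_m*(1-Vf) = 4809*0.67 + 98*0.33 = 3254.4 MPa

3254.4 MPa


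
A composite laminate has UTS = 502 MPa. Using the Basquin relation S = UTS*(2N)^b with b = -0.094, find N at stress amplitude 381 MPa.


N = 0.5 * (S/UTS)^(1/b) = 0.5 * (381/502)^(1/-0.094) = 9.4018 cycles

9.4018 cycles


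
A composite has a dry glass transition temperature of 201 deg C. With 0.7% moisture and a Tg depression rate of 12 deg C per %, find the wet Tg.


Tg_wet = Tg_dry - k*moisture = 201 - 12*0.7 = 192.6 deg C

192.6 deg C


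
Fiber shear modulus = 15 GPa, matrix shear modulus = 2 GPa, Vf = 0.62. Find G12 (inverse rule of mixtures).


1/G12 = Vf/Gf + (1-Vf)/Gm = 0.62/15 + 0.38/2
G12 = 4.32 GPa

4.32 GPa


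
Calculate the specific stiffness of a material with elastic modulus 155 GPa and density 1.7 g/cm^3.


Specific stiffness = E/rho = 155/1.7 = 91.2 GPa/(g/cm^3)

91.2 GPa/(g/cm^3)


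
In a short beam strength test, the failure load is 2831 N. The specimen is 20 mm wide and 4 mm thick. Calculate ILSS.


ILSS = 3F/(4bh) = 3*2831/(4*20*4) = 26.54 MPa

26.54 MPa


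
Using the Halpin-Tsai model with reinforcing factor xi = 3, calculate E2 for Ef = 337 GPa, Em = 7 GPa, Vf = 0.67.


eta = (Ef/Em - 1)/(Ef/Em + xi) = (48.1429 - 1)/(48.1429 + 3) = 0.9218
E2 = Em*(1+xi*eta*Vf)/(1-eta*Vf) = 52.22 GPa

52.22 GPa


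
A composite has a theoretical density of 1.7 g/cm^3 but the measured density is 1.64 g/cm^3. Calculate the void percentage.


Void% = (rho_theo - rho_actual)/rho_theo * 100 = (1.7 - 1.64)/1.7 * 100 = 3.53%

3.53%


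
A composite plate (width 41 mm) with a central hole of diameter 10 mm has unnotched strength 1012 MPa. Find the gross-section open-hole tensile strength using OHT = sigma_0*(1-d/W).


OHT = sigma_0*(1-d/W) = 1012*(1-10/41) = 765.2 MPa

765.2 MPa


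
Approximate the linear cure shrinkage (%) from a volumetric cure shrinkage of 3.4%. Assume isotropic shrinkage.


Linear shrinkage ≈ vol_shrink/3 = 3.4/3 = 1.133%

1.133%


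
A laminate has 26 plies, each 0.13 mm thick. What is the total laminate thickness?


h = n * t_ply = 26 * 0.13 = 3.38 mm

3.38 mm


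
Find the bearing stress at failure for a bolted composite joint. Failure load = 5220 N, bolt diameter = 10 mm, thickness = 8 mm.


sigma_br = F/(d*h) = 5220/(10*8) = 65.3 MPa

65.3 MPa


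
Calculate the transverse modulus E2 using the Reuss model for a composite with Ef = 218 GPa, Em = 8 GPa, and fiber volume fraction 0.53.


1/E2 = Vf/Ef + (1-Vf)/Em = 0.53/218 + 0.47/8
E2 = 16.34 GPa

16.34 GPa


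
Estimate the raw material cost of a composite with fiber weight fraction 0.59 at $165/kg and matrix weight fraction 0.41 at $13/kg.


Cost = cost_f*Wf + cost_m*Wm = 165*0.59 + 13*0.41 = $102.68/kg

$102.68/kg


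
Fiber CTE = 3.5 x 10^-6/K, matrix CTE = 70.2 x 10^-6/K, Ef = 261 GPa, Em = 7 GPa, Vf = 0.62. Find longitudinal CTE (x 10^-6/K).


E1 = Ef*Vf + Em*(1-Vf) = 164.48
alpha_1 = (alpha_f*Ef*Vf + alpha_m*Em*(1-Vf))/E1 = 4.58 x 10^-6/K

4.58 x 10^-6/K


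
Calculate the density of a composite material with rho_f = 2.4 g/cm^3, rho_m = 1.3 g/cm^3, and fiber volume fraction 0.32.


rho_c = rho_f*Vf + rho_m*(1-Vf) = 2.4*0.32 + 1.3*0.68 = 1.652 g/cm^3

1.652 g/cm^3


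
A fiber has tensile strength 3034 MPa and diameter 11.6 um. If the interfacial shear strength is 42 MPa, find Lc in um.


Lc = sigma_f * d / (2 * tau_i) = 3034 * 11.6 / (2 * 42) = 419.0 um

419.0 um


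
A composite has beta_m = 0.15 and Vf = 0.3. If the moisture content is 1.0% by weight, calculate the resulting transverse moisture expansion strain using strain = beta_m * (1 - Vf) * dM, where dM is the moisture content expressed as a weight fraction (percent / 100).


dM = 1.0/100 = 0.01
strain = beta_m * (1-Vf) * dM = 0.15 * 0.7 * 0.01 = 0.00105

0.00105


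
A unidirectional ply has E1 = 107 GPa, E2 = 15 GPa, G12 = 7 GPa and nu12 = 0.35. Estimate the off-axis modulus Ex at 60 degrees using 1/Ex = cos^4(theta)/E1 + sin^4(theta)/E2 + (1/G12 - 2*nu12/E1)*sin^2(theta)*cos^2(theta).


cos^4(60) = 0.0625, sin^4(60) = 0.5625, sin^2(60)*cos^2(60) = 0.1875
1/G12 - 2*nu12/E1 = 1/7 - 2*0.35/107 = 0.136315 GPa^-1
1/Ex = 0.0625/107 + 0.5625/15 + 0.136315*0.1875 = 0.0636432 GPa^-1
Ex = 15.71 GPa

15.71 GPa


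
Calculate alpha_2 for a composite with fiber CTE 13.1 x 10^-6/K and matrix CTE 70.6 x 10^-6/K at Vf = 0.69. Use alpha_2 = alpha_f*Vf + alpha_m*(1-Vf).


alpha_2 = alpha_f*Vf + alpha_m*(1-Vf) = 13.1*0.69 + 70.6*0.31 = 30.9 x 10^-6/K

30.9 x 10^-6/K


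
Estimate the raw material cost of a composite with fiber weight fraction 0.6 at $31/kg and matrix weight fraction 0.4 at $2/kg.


Cost = cost_f*Wf + cost_m*Wm = 31*0.6 + 2*0.4 = $19.4/kg

$19.4/kg


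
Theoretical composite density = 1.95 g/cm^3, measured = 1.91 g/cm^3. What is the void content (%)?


Void% = (rho_theo - rho_actual)/rho_theo * 100 = (1.95 - 1.91)/1.95 * 100 = 2.05%

2.05%


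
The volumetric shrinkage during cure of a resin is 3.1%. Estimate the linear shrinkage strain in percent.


Linear shrinkage ≈ vol_shrink/3 = 3.1/3 = 1.033%

1.033%


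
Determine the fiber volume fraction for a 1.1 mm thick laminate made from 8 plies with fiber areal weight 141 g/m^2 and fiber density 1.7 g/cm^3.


Vf = n * FAW / (rho_f * h * 1000) = 8 * 141 / (1.7 * 1.1 * 1000) = 0.6032

0.6032


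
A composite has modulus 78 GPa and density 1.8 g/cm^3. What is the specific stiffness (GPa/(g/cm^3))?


Specific stiffness = E/rho = 78/1.8 = 43.3 GPa/(g/cm^3)

43.3 GPa/(g/cm^3)


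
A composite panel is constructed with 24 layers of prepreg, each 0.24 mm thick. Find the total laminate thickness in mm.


h = n * t_ply = 24 * 0.24 = 5.76 mm

5.76 mm


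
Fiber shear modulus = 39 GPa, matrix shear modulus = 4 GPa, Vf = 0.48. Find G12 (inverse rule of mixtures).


1/G12 = Vf/Gf + (1-Vf)/Gm = 0.48/39 + 0.52/4
G12 = 7.03 GPa

7.03 GPa


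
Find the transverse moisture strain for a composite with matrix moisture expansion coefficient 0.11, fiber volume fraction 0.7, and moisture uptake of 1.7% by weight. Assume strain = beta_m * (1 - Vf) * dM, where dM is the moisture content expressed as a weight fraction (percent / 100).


dM = 1.7/100 = 0.017
strain = beta_m * (1-Vf) * dM = 0.11 * 0.3 * 0.017 = 0.000561

0.000561


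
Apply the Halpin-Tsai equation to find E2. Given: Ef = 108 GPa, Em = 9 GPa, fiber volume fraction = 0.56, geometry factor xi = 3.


eta = (Ef/Em - 1)/(Ef/Em + xi) = (12.0 - 1)/(12.0 + 3) = 0.7333
E2 = Em*(1+xi*eta*Vf)/(1-eta*Vf) = 34.09 GPa

34.09 GPa


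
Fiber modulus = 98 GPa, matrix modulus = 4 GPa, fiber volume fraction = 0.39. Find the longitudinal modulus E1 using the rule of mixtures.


E1 = Ef*Vf + Em*(1-Vf) = 98*0.39 + 4*0.61 = 40.66 GPa

40.66 GPa


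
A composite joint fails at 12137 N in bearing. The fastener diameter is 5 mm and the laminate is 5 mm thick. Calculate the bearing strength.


sigma_br = F/(d*h) = 12137/(5*5) = 485.5 MPa

485.5 MPa


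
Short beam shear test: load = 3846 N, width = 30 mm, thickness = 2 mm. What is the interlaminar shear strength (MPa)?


ILSS = 3F/(4bh) = 3*3846/(4*30*2) = 48.08 MPa

48.08 MPa


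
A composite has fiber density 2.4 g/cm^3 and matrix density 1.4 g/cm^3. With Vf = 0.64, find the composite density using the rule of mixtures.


rho_c = rho_f*Vf + rho_m*(1-Vf) = 2.4*0.64 + 1.4*0.36 = 2.04 g/cm^3

2.04 g/cm^3


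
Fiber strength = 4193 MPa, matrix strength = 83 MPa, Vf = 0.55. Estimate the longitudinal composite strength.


sigma_1 = sigma_f*Vf + sigma_m*(1-Vf) = 4193*0.55 + 83*0.45 = 2343.5 MPa

2343.5 MPa


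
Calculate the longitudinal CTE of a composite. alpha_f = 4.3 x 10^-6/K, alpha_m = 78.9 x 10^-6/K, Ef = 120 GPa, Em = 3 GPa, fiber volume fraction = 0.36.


E1 = Ef*Vf + Em*(1-Vf) = 45.12
alpha_1 = (alpha_f*Ef*Vf + alpha_m*Em*(1-Vf))/E1 = 7.47 x 10^-6/K

7.47 x 10^-6/K


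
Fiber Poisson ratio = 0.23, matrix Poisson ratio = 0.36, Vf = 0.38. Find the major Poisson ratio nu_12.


nu_12 = nu_f*Vf + nu_m*(1-Vf) = 0.23*0.38 + 0.36*0.62 = 0.3106

0.3106


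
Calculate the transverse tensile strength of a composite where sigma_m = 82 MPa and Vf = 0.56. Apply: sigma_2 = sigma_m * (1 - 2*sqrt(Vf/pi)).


factor = 1 - 2*sqrt(0.56/pi) = 0.1556
sigma_2 = 82 * 0.1556 = 12.76 MPa

12.76 MPa


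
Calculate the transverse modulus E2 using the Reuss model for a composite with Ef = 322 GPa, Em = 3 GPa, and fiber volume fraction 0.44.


1/E2 = Vf/Ef + (1-Vf)/Em = 0.44/322 + 0.56/3
E2 = 5.32 GPa

5.32 GPa


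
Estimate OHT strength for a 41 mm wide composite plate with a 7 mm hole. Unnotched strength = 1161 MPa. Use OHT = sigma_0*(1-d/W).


OHT = sigma_0*(1-d/W) = 1161*(1-7/41) = 962.8 MPa

962.8 MPa


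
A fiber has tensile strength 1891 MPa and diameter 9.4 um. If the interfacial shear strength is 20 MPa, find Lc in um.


Lc = sigma_f * d / (2 * tau_i) = 1891 * 9.4 / (2 * 20) = 444.4 um

444.4 um


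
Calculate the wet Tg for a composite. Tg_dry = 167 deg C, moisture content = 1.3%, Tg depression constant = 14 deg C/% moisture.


Tg_wet = Tg_dry - k*moisture = 167 - 14*1.3 = 148.8 deg C

148.8 deg C


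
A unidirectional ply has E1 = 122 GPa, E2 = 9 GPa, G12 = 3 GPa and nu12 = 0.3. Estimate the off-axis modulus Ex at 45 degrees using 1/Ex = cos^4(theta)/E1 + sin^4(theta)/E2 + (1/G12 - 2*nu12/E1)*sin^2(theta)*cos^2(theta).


cos^4(45) = 0.25, sin^4(45) = 0.25, sin^2(45)*cos^2(45) = 0.25
1/G12 - 2*nu12/E1 = 1/3 - 2*0.3/122 = 0.328415 GPa^-1
1/Ex = 0.25/122 + 0.25/9 + 0.328415*0.25 = 0.1119308 GPa^-1
Ex = 8.93 GPa

8.93 GPa


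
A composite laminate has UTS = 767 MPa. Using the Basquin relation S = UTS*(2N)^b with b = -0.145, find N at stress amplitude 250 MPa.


N = 0.5 * (S/UTS)^(1/b) = 0.5 * (250/767)^(1/-0.145) = 1139.1821 cycles

1139.1821 cycles


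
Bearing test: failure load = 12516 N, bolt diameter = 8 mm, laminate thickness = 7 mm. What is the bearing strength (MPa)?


sigma_br = F/(d*h) = 12516/(8*7) = 223.5 MPa

223.5 MPa


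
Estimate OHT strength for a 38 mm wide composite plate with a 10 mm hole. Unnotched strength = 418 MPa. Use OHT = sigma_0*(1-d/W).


OHT = sigma_0*(1-d/W) = 418*(1-10/38) = 308.0 MPa

308.0 MPa


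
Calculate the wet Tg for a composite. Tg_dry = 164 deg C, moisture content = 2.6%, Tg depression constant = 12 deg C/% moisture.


Tg_wet = Tg_dry - k*moisture = 164 - 12*2.6 = 132.8 deg C

132.8 deg C


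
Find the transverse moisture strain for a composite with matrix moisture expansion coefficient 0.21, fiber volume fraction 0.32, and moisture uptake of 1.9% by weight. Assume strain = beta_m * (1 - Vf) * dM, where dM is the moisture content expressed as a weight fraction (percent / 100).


dM = 1.9/100 = 0.019
strain = beta_m * (1-Vf) * dM = 0.21 * 0.68 * 0.019 = 0.0027132

0.0027132


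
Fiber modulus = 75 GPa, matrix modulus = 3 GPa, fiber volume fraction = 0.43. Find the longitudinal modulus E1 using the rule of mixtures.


E1 = Ef*Vf + Em*(1-Vf) = 75*0.43 + 3*0.57 = 33.96 GPa

33.96 GPa


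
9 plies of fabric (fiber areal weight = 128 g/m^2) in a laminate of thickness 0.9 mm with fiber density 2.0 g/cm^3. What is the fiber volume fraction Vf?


Vf = n * FAW / (rho_f * h * 1000) = 9 * 128 / (2.0 * 0.9 * 1000) = 0.64

0.64


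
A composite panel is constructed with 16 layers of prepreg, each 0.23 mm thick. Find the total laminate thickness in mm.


h = n * t_ply = 16 * 0.23 = 3.68 mm

3.68 mm


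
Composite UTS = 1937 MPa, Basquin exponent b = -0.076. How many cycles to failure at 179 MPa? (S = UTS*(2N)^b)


N = 0.5 * (S/UTS)^(1/b) = 0.5 * (179/1937)^(1/-0.076) = 2.0318e+13 cycles

2.0318e+13 cycles


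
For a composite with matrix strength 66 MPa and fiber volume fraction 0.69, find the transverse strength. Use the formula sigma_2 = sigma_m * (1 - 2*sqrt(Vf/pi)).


factor = 1 - 2*sqrt(0.69/pi) = 0.0627
sigma_2 = 66 * 0.0627 = 4.14 MPa

4.14 MPa


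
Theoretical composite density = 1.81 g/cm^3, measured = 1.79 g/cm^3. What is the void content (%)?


Void% = (rho_theo - rho_actual)/rho_theo * 100 = (1.81 - 1.79)/1.81 * 100 = 1.1%

1.1%


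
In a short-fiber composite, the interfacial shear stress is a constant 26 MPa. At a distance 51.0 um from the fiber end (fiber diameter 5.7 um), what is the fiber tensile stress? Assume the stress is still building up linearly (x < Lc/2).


Force balance: sigma_f * (pi*d^2/4) = tau * (pi*d) * x  ->  sigma_f = 4 * tau * x / d
sigma_f = 4 * 26 * 51.0 / 5.7 = 930.5 MPa

930.5 MPa


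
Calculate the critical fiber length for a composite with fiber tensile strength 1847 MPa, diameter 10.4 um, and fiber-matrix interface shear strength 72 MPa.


Lc = sigma_f * d / (2 * tau_i) = 1847 * 10.4 / (2 * 72) = 133.4 um

133.4 um


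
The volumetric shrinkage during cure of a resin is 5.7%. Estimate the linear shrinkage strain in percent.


Linear shrinkage ≈ vol_shrink/3 = 5.7/3 = 1.9%

1.9%


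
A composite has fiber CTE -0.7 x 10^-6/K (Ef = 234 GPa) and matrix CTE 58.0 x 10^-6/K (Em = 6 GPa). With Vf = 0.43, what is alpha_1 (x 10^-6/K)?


E1 = Ef*Vf + Em*(1-Vf) = 104.04
alpha_1 = (alpha_f*Ef*Vf + alpha_m*Em*(1-Vf))/E1 = 1.23 x 10^-6/K

1.23 x 10^-6/K


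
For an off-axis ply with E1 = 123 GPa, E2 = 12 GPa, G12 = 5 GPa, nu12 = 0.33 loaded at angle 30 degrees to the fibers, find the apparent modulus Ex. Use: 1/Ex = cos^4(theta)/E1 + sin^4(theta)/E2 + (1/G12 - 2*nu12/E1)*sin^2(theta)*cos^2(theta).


cos^4(30) = 0.5625, sin^4(30) = 0.0625, sin^2(30)*cos^2(30) = 0.1875
1/G12 - 2*nu12/E1 = 1/5 - 2*0.33/123 = 0.194634 GPa^-1
1/Ex = 0.5625/123 + 0.0625/12 + 0.194634*0.1875 = 0.0462754 GPa^-1
Ex = 21.61 GPa

21.61 GPa


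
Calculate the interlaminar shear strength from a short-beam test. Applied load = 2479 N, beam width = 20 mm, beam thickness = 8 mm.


ILSS = 3F/(4bh) = 3*2479/(4*20*8) = 11.62 MPa

11.62 MPa


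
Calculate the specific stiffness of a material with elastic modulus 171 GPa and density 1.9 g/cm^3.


Specific stiffness = E/rho = 171/1.9 = 90.0 GPa/(g/cm^3)

90.0 GPa/(g/cm^3)


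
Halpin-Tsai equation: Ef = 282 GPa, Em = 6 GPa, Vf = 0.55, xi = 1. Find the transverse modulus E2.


eta = (Ef/Em - 1)/(Ef/Em + xi) = (47.0 - 1)/(47.0 + 1) = 0.9583
E2 = Em*(1+xi*eta*Vf)/(1-eta*Vf) = 19.37 GPa

19.37 GPa


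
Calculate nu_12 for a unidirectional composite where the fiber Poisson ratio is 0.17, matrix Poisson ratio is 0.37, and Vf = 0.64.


nu_12 = nu_f*Vf + nu_m*(1-Vf) = 0.17*0.64 + 0.37*0.36 = 0.242

0.242


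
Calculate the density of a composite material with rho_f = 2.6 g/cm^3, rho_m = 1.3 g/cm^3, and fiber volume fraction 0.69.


rho_c = rho_f*Vf + rho_m*(1-Vf) = 2.6*0.69 + 1.3*0.31 = 2.197 g/cm^3

2.197 g/cm^3


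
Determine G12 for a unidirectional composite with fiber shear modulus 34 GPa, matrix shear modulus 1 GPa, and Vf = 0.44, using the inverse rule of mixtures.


1/G12 = Vf/Gf + (1-Vf)/Gm = 0.44/34 + 0.56/1
G12 = 1.75 GPa

1.75 GPa


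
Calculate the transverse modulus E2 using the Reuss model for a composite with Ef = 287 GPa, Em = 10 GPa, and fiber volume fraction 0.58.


1/E2 = Vf/Ef + (1-Vf)/Em = 0.58/287 + 0.42/10
E2 = 22.72 GPa

22.72 GPa


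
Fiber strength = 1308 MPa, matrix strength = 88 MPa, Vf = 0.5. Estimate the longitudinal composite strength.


sigma_1 = sigma_f*Vf + sigma_m*(1-Vf) = 1308*0.5 + 88*0.5 = 698.0 MPa

698.0 MPa


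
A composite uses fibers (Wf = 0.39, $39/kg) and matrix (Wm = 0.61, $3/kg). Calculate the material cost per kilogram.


Cost = cost_f*Wf + cost_m*Wm = 39*0.39 + 3*0.61 = $17.04/kg

$17.04/kg


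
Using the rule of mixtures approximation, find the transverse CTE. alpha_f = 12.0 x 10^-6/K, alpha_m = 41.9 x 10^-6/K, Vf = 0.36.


alpha_2 = alpha_f*Vf + alpha_m*(1-Vf) = 12.0*0.36 + 41.9*0.64 = 31.1 x 10^-6/K

31.1 x 10^-6/K


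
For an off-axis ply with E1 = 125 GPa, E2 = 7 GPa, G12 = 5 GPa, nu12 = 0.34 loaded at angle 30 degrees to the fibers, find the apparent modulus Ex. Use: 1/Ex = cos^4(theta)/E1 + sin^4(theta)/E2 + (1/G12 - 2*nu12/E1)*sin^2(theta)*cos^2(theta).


cos^4(30) = 0.5625, sin^4(30) = 0.0625, sin^2(30)*cos^2(30) = 0.1875
1/G12 - 2*nu12/E1 = 1/5 - 2*0.34/125 = 0.19456 GPa^-1
1/Ex = 0.5625/125 + 0.0625/7 + 0.19456*0.1875 = 0.0499086 GPa^-1
Ex = 20.04 GPa

20.04 GPa


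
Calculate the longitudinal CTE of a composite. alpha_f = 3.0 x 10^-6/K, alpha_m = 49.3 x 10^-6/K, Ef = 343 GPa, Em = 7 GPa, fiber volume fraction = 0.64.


E1 = Ef*Vf + Em*(1-Vf) = 222.04
alpha_1 = (alpha_f*Ef*Vf + alpha_m*Em*(1-Vf))/E1 = 3.53 x 10^-6/K

3.53 x 10^-6/K


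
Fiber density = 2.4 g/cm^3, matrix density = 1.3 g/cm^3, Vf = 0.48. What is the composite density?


rho_c = rho_f*Vf + rho_m*(1-Vf) = 2.4*0.48 + 1.3*0.52 = 1.828 g/cm^3

1.828 g/cm^3


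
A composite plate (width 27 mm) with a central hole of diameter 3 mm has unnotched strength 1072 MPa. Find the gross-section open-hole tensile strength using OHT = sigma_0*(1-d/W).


OHT = sigma_0*(1-d/W) = 1072*(1-3/27) = 952.9 MPa

952.9 MPa


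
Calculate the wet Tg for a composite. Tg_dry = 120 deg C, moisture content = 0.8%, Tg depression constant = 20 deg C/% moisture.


Tg_wet = Tg_dry - k*moisture = 120 - 20*0.8 = 104.0 deg C

104.0 deg C


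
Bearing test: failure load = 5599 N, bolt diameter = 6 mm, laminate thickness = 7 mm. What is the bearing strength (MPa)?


sigma_br = F/(d*h) = 5599/(6*7) = 133.3 MPa

133.3 MPa


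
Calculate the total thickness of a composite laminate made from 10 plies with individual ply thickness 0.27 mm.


h = n * t_ply = 10 * 0.27 = 2.7 mm

2.7 mm


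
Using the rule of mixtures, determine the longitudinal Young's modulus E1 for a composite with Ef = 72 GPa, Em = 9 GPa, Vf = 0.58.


E1 = Ef*Vf + Em*(1-Vf) = 72*0.58 + 9*0.42 = 45.54 GPa

45.54 GPa


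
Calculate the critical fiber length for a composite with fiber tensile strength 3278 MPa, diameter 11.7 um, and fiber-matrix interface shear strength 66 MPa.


Lc = sigma_f * d / (2 * tau_i) = 3278 * 11.7 / (2 * 66) = 290.6 um

290.6 um


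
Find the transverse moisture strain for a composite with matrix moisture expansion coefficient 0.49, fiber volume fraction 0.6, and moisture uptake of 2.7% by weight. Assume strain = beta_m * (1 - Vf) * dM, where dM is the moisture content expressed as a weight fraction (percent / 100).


dM = 2.7/100 = 0.027
strain = beta_m * (1-Vf) * dM = 0.49 * 0.4 * 0.027 = 0.005292

0.005292


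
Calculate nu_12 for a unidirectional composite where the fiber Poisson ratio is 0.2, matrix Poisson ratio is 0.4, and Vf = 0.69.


nu_12 = nu_f*Vf + nu_m*(1-Vf) = 0.2*0.69 + 0.4*0.31 = 0.262

0.262


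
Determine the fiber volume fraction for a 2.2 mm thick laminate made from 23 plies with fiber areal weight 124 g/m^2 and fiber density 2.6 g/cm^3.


Vf = n * FAW / (rho_f * h * 1000) = 23 * 124 / (2.6 * 2.2 * 1000) = 0.4986

0.4986


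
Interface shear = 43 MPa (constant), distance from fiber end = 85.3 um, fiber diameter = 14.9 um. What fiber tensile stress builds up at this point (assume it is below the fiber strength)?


Force balance: sigma_f * (pi*d^2/4) = tau * (pi*d) * x  ->  sigma_f = 4 * tau * x / d
sigma_f = 4 * 43 * 85.3 / 14.9 = 984.7 MPa

984.7 MPa


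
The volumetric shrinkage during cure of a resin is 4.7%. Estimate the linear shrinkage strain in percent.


Linear shrinkage ≈ vol_shrink/3 = 4.7/3 = 1.567%

1.567%


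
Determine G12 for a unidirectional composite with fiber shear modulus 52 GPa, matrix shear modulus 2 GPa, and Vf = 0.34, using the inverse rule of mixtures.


1/G12 = Vf/Gf + (1-Vf)/Gm = 0.34/52 + 0.66/2
G12 = 2.97 GPa

2.97 GPa


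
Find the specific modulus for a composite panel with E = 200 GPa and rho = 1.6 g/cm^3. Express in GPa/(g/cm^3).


Specific stiffness = E/rho = 200/1.6 = 125.0 GPa/(g/cm^3)

125.0 GPa/(g/cm^3)


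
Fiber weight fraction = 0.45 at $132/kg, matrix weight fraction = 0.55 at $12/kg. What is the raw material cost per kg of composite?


Cost = cost_f*Wf + cost_m*Wm = 132*0.45 + 12*0.55 = $66.0/kg

$66.0/kg


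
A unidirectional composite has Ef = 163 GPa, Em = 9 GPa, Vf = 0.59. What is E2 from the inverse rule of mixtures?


1/E2 = Vf/Ef + (1-Vf)/Em = 0.59/163 + 0.41/9
E2 = 20.34 GPa

20.34 GPa


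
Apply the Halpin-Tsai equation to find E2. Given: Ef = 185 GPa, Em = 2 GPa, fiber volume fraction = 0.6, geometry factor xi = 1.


eta = (Ef/Em - 1)/(Ef/Em + xi) = (92.5 - 1)/(92.5 + 1) = 0.9786
E2 = Em*(1+xi*eta*Vf)/(1-eta*Vf) = 7.69 GPa

7.69 GPa


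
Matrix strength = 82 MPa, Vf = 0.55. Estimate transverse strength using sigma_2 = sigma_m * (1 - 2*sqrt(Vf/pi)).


factor = 1 - 2*sqrt(0.55/pi) = 0.1632
sigma_2 = 82 * 0.1632 = 13.38 MPa

13.38 MPa


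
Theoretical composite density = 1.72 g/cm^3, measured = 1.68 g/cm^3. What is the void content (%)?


Void% = (rho_theo - rho_actual)/rho_theo * 100 = (1.72 - 1.68)/1.72 * 100 = 2.33%

2.33%


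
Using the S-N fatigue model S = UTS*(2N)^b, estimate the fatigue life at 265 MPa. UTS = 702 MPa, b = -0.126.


N = 0.5 * (S/UTS)^(1/b) = 0.5 * (265/702)^(1/-0.126) = 1139.8218 cycles

1139.8218 cycles


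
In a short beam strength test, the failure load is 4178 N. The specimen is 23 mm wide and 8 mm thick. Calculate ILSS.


ILSS = 3F/(4bh) = 3*4178/(4*23*8) = 17.03 MPa

17.03 MPa


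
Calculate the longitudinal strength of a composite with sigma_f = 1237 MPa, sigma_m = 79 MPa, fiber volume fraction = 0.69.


sigma_1 = sigma_f*Vf + sigma_m*(1-Vf) = 1237*0.69 + 79*0.31 = 878.0 MPa

878.0 MPa


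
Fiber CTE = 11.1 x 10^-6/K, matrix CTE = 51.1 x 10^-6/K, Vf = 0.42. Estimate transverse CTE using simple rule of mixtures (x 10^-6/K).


alpha_2 = alpha_f*Vf + alpha_m*(1-Vf) = 11.1*0.42 + 51.1*0.58 = 34.3 x 10^-6/K

34.3 x 10^-6/K


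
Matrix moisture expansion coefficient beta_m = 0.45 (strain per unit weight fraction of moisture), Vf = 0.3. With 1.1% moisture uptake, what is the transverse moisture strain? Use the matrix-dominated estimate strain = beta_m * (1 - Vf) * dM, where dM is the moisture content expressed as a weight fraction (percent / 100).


dM = 1.1/100 = 0.011
strain = beta_m * (1-Vf) * dM = 0.45 * 0.7 * 0.011 = 0.003465

0.003465


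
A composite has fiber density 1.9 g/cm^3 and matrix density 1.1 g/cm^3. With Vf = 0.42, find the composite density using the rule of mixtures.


rho_c = rho_f*Vf + rho_m*(1-Vf) = 1.9*0.42 + 1.1*0.58 = 1.436 g/cm^3

1.436 g/cm^3


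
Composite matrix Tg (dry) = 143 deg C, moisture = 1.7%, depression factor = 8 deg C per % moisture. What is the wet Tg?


Tg_wet = Tg_dry - k*moisture = 143 - 8*1.7 = 129.4 deg C

129.4 deg C


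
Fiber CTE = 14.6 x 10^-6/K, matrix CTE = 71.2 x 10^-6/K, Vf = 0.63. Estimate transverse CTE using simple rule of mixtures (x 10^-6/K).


alpha_2 = alpha_f*Vf + alpha_m*(1-Vf) = 14.6*0.63 + 71.2*0.37 = 35.5 x 10^-6/K

35.5 x 10^-6/K


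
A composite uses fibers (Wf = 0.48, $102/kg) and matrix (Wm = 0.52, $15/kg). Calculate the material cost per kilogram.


Cost = cost_f*Wf + cost_m*Wm = 102*0.48 + 15*0.52 = $56.76/kg

$56.76/kg


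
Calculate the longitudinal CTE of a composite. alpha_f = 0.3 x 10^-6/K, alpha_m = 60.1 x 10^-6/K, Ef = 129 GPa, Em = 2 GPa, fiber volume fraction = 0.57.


E1 = Ef*Vf + Em*(1-Vf) = 74.39
alpha_1 = (alpha_f*Ef*Vf + alpha_m*Em*(1-Vf))/E1 = 0.99 x 10^-6/K

0.99 x 10^-6/K


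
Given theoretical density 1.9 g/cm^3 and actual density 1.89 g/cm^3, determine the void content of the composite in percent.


Void% = (rho_theo - rho_actual)/rho_theo * 100 = (1.9 - 1.89)/1.9 * 100 = 0.53%

0.53%


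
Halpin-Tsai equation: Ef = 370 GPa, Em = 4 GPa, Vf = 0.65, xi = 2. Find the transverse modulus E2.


eta = (Ef/Em - 1)/(Ef/Em + xi) = (92.5 - 1)/(92.5 + 2) = 0.9683
E2 = Em*(1+xi*eta*Vf)/(1-eta*Vf) = 24.38 GPa

24.38 GPa


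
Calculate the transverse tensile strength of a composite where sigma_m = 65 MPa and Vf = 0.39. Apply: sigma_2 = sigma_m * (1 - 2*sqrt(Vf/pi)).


factor = 1 - 2*sqrt(0.39/pi) = 0.2953
sigma_2 = 65 * 0.2953 = 19.2 MPa

19.2 MPa


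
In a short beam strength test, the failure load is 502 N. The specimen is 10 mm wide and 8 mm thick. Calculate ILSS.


ILSS = 3F/(4bh) = 3*502/(4*10*8) = 4.71 MPa

4.71 MPa


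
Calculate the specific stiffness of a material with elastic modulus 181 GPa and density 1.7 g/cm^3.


Specific stiffness = E/rho = 181/1.7 = 106.5 GPa/(g/cm^3)

106.5 GPa/(g/cm^3)


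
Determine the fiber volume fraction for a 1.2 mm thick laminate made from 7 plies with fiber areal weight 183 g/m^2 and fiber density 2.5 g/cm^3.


Vf = n * FAW / (rho_f * h * 1000) = 7 * 183 / (2.5 * 1.2 * 1000) = 0.427

0.427


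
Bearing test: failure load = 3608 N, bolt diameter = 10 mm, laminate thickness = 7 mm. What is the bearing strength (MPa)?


sigma_br = F/(d*h) = 3608/(10*7) = 51.5 MPa

51.5 MPa


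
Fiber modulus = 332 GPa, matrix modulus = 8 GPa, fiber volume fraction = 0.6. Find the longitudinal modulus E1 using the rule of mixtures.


E1 = Ef*Vf + Em*(1-Vf) = 332*0.6 + 8*0.4 = 202.4 GPa

202.4 GPa


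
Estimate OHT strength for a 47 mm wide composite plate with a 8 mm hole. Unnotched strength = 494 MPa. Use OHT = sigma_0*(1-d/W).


OHT = sigma_0*(1-d/W) = 494*(1-8/47) = 409.9 MPa

409.9 MPa


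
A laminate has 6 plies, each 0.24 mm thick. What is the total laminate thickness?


h = n * t_ply = 6 * 0.24 = 1.44 mm

1.44 mm


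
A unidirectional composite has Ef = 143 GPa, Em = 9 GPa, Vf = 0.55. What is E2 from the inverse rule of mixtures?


1/E2 = Vf/Ef + (1-Vf)/Em = 0.55/143 + 0.45/9
E2 = 18.57 GPa

18.57 GPa


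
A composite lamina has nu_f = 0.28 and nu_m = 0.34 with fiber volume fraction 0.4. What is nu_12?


nu_12 = nu_f*Vf + nu_m*(1-Vf) = 0.28*0.4 + 0.34*0.6 = 0.316

0.316


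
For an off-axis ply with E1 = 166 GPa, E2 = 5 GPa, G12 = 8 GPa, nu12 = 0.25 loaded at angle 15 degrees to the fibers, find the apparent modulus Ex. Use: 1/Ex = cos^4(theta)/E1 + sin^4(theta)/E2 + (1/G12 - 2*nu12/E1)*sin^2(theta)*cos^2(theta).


cos^4(15) = 0.870513, sin^4(15) = 0.004487, sin^2(15)*cos^2(15) = 0.0625
1/G12 - 2*nu12/E1 = 1/8 - 2*0.25/166 = 0.121988 GPa^-1
1/Ex = 0.870513/166 + 0.004487/5 + 0.121988*0.0625 = 0.0137658 GPa^-1
Ex = 72.64 GPa

72.64 GPa


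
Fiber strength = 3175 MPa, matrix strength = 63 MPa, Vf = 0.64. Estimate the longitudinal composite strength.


sigma_1 = sigma_f*Vf + sigma_m*(1-Vf) = 3175*0.64 + 63*0.36 = 2054.7 MPa

2054.7 MPa


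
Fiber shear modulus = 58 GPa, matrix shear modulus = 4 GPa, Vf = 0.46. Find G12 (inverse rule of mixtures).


1/G12 = Vf/Gf + (1-Vf)/Gm = 0.46/58 + 0.54/4
G12 = 7.0 GPa

7.0 GPa


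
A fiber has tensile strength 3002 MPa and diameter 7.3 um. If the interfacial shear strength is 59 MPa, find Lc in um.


Lc = sigma_f * d / (2 * tau_i) = 3002 * 7.3 / (2 * 59) = 185.7 um

185.7 um


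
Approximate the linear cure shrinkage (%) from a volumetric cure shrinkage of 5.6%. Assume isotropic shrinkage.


Linear shrinkage ≈ vol_shrink/3 = 5.6/3 = 1.867%

1.867%


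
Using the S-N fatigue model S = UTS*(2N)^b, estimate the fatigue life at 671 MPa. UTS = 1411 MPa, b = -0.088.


N = 0.5 * (S/UTS)^(1/b) = 0.5 * (671/1411)^(1/-0.088) = 2329.1791 cycles

2329.1791 cycles


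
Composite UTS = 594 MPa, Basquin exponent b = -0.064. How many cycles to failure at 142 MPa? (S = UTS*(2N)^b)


N = 0.5 * (S/UTS)^(1/b) = 0.5 * (142/594)^(1/-0.064) = 2.5697e+09 cycles

2.5697e+09 cycles


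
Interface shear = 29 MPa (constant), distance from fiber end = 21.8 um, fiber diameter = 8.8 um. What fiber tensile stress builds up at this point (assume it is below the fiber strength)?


Force balance: sigma_f * (pi*d^2/4) = tau * (pi*d) * x  ->  sigma_f = 4 * tau * x / d
sigma_f = 4 * 29 * 21.8 / 8.8 = 287.4 MPa

287.4 MPa


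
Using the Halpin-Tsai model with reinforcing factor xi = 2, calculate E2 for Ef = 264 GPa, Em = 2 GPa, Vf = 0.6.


eta = (Ef/Em - 1)/(Ef/Em + xi) = (132.0 - 1)/(132.0 + 2) = 0.9776
E2 = Em*(1+xi*eta*Vf)/(1-eta*Vf) = 10.51 GPa

10.51 GPa


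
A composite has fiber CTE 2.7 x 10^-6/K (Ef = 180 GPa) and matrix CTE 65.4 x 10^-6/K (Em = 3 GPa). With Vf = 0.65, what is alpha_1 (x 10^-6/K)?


E1 = Ef*Vf + Em*(1-Vf) = 118.05
alpha_1 = (alpha_f*Ef*Vf + alpha_m*Em*(1-Vf))/E1 = 3.26 x 10^-6/K

3.26 x 10^-6/K


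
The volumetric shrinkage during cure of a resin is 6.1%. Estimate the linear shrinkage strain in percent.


Linear shrinkage ≈ vol_shrink/3 = 6.1/3 = 2.033%

2.033%


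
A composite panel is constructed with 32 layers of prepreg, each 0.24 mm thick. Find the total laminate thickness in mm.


h = n * t_ply = 32 * 0.24 = 7.68 mm

7.68 mm


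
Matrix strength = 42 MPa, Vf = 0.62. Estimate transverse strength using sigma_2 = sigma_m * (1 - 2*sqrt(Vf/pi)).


factor = 1 - 2*sqrt(0.62/pi) = 0.1115
sigma_2 = 42 * 0.1115 = 4.68 MPa

4.68 MPa


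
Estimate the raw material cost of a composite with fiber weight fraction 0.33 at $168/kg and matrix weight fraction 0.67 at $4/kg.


Cost = cost_f*Wf + cost_m*Wm = 168*0.33 + 4*0.67 = $58.12/kg

$58.12/kg


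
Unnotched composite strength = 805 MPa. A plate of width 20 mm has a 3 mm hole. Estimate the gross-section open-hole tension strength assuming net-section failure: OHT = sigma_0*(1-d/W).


OHT = sigma_0*(1-d/W) = 805*(1-3/20) = 684.3 MPa

684.3 MPa


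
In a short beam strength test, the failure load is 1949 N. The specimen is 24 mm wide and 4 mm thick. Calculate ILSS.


ILSS = 3F/(4bh) = 3*1949/(4*24*4) = 15.23 MPa

15.23 MPa


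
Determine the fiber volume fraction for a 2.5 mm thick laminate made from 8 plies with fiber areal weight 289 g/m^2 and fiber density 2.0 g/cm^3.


Vf = n * FAW / (rho_f * h * 1000) = 8 * 289 / (2.0 * 2.5 * 1000) = 0.4624

0.4624


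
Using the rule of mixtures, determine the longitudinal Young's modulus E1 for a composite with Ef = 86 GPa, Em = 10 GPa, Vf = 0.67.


E1 = Ef*Vf + Em*(1-Vf) = 86*0.67 + 10*0.33 = 60.92 GPa

60.92 GPa


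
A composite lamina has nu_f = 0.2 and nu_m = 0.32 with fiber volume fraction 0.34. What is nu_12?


nu_12 = nu_f*Vf + nu_m*(1-Vf) = 0.2*0.34 + 0.32*0.66 = 0.2792

0.2792


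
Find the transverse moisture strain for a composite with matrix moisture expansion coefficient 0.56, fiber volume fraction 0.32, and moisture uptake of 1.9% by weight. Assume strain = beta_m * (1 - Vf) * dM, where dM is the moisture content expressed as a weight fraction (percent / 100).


dM = 1.9/100 = 0.019
strain = beta_m * (1-Vf) * dM = 0.56 * 0.68 * 0.019 = 0.0072352

0.0072352


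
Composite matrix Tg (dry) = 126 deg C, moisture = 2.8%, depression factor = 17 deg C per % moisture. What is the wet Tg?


Tg_wet = Tg_dry - k*moisture = 126 - 17*2.8 = 78.4 deg C

78.4 deg C


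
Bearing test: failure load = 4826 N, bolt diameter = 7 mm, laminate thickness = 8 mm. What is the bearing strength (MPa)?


sigma_br = F/(d*h) = 4826/(7*8) = 86.2 MPa

86.2 MPa


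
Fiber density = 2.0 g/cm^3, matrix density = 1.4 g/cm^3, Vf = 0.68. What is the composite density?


rho_c = rho_f*Vf + rho_m*(1-Vf) = 2.0*0.68 + 1.4*0.32 = 1.808 g/cm^3

1.808 g/cm^3


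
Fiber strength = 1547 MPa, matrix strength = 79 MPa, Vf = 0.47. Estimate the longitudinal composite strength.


sigma_1 = sigma_f*Vf + sigma_m*(1-Vf) = 1547*0.47 + 79*0.53 = 769.0 MPa

769.0 MPa


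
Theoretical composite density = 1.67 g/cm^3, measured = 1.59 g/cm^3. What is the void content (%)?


Void% = (rho_theo - rho_actual)/rho_theo * 100 = (1.67 - 1.59)/1.67 * 100 = 4.79%

4.79%


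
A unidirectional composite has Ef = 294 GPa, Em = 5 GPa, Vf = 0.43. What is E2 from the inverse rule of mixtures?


1/E2 = Vf/Ef + (1-Vf)/Em = 0.43/294 + 0.57/5
E2 = 8.66 GPa

8.66 GPa


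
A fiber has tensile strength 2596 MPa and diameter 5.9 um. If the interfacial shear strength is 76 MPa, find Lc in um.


Lc = sigma_f * d / (2 * tau_i) = 2596 * 5.9 / (2 * 76) = 100.8 um

100.8 um


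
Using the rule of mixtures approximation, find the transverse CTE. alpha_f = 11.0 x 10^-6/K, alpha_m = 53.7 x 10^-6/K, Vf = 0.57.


alpha_2 = alpha_f*Vf + alpha_m*(1-Vf) = 11.0*0.57 + 53.7*0.43 = 29.4 x 10^-6/K

29.4 x 10^-6/K
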